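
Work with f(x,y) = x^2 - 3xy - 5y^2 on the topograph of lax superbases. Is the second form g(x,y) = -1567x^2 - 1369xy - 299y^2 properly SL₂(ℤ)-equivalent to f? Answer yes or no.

D₁ = 29, D₂ = 29
river cycle of f (length 2): (1, 5, -1), (-1, 5, 1)
river cycle of g (length 2): (1, 5, -1), (-1, 5, 1)
cycles coincide ⇒ equivalent

yes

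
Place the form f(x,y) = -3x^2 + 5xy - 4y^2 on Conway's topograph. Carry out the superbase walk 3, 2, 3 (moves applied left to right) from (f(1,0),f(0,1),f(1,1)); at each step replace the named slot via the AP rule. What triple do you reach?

start (-3,-4,-2) = (f(1,0),f(0,1),f(1,1))
replace slot 3: 2·((-3)+(-4)) − (-2) = -12 → (-3,-4,-12)
replace slot 2: 2·((-3)+(-12)) − (-4) = -26 → (-3,-26,-12)
replace slot 3: 2·((-3)+(-26)) − (-12) = -46 → (-3,-26,-46)

-3,-26,-46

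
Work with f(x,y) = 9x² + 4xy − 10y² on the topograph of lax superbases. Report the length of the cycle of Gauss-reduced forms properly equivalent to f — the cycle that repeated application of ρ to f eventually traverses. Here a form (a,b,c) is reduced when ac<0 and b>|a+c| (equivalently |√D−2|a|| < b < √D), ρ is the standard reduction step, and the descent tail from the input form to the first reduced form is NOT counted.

D = 376, ⌊√D⌋ = 19
river: ρ → (-10,16,3)
river: ρ → (3,14,-15)
river: ρ → (-15,16,2)
river: ρ → (2,16,-15)
river: ρ → (-15,14,3)
river: ρ → (3,16,-10)
river: ρ → (-10,4,9)
river: ρ → (9,14,-5)
river: ρ → (-5,16,6)
river: ρ → (6,8,-13)
river: ρ → (-13,18,1)
river: ρ → (1,18,-13)
river: ρ → (-13,8,6)
river: ρ → (6,16,-5)
river: ρ → (-5,14,9)
river: ρ → (9,4,-10)
ρ-cycle length = 16 (tail of 0 descent steps not counted)

16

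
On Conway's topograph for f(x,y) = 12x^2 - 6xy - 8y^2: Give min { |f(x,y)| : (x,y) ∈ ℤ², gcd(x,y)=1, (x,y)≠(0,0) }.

descent: ρ → (-8,6,12)  [lands on river]
river: ρ → (12,18,-2)
river: ρ → (-2,18,12)
river: ρ → (12,6,-8)
river: ρ → (-8,10,10)
river: ρ → (10,10,-8)
closes: descent 1, river 6
min |a| on river = 2

2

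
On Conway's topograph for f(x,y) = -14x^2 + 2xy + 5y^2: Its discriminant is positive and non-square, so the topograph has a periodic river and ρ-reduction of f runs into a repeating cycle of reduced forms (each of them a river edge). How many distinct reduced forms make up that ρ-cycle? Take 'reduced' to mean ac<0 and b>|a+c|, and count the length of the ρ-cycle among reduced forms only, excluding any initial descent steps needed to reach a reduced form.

D = 284, ⌊√D⌋ = 16
descent: ρ → (5,8,-11)  [lands on river]
river: ρ → (-11,14,2)
river: ρ → (2,14,-11)
river: ρ → (-11,8,5)
river: ρ → (5,12,-7)
river: ρ → (-7,16,1)
river: ρ → (1,16,-7)
river: ρ → (-7,12,5)
ρ-cycle length = 8 (tail of 1 descent step not counted)

8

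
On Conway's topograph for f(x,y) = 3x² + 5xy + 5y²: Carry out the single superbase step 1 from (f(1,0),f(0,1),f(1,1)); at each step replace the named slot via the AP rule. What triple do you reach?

start (3,5,13) = (f(1,0),f(0,1),f(1,1))
replace slot 1: 2·(5+13) − 3 = 33 → (33,5,13)

33,5,13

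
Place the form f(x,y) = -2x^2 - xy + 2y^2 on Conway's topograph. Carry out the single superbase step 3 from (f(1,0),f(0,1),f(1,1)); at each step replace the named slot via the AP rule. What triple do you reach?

start (-2,2,-1) = (f(1,0),f(0,1),f(1,1))
replace slot 3: 2·((-2)+2) − (-1) = 1 → (-2,2,1)

-2,2,1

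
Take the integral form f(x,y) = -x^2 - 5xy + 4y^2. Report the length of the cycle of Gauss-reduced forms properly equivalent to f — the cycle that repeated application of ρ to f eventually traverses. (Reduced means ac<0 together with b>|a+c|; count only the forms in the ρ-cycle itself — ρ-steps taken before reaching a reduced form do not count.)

D = 41, ⌊√D⌋ = 6
descent: ρ → (4,5,-1)  [lands on river]
river: ρ → (-1,5,4)
river: ρ → (4,3,-2)
river: ρ → (-2,5,2)
river: ρ → (2,3,-4)
river: ρ → (-4,5,1)
river: ρ → (1,5,-4)
river: ρ → (-4,3,2)
river: ρ → (2,5,-2)
river: ρ → (-2,3,4)
ρ-cycle length = 10 (tail of 1 descent step not counted)

10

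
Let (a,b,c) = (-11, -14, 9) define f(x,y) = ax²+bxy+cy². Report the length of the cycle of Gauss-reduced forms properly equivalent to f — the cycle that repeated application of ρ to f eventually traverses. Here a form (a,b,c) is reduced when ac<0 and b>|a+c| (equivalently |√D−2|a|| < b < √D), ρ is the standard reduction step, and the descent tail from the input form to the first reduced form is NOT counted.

D = 592, ⌊√D⌋ = 24
descent: ρ → (9,14,-11)  [lands on river]
river: ρ → (-11,8,12)
river: ρ → (12,16,-7)
river: ρ → (-7,12,16)
river: ρ → (16,20,-3)
river: ρ → (-3,22,9)
ρ-cycle length = 6 (tail of 1 descent step not counted)

6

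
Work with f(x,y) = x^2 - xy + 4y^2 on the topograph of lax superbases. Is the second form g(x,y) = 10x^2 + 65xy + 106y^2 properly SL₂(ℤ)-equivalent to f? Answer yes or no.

D₁ = -15, D₂ = -15
f: translate: b→1 (≡-1 mod 2), so (1,-1,4)→(1,1,4)
f: reduced (well bottom): (1,1,4) with a≤c, −a<b≤a
g: translate: b→5 (≡65 mod 20), so (10,65,106)→(10,5,1)
g: flip: (10,5,1)→(1,-5,10)
g: translate: b→1 (≡-5 mod 2), so (1,-5,10)→(1,1,4)
g: reduced (well bottom): (1,1,4) with a≤c, −a<b≤a
reduced forms (1, 1, 4) vs (1, 1, 4) ⇒ equivalent

yes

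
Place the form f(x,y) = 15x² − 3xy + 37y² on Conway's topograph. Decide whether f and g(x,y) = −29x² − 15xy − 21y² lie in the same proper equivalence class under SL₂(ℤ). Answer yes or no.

D₁ = -2211, D₂ = -2211
f: reduced (well bottom): (15,-3,37) with a≤c, −a<b≤a
g is negative-definite; reduce −g:
−g: flip: (29,15,21)→(21,-15,29)
−g: reduced (well bottom): (21,-15,29) with a≤c, −a<b≤a
flip sign back: reduced form of g is (-21,15,-29)
reduced forms (15, -3, 37) vs (-21, 15, -29) ⇒ inequivalent

no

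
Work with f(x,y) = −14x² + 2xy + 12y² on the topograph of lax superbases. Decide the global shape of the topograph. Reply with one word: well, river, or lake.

D = b²−4ac = 2² − 4·(-14)·12 = 676
D = 26² is a perfect square ⇒ form factors over ℤ ⇒ lakes

lake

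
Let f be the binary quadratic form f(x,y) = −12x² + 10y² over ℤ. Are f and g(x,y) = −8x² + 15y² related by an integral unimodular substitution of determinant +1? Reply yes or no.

D₁ = 480, D₂ = 480
river cycle of f (length 2): (10, 20, -2), (-2, 20, 10)
river cycle of g (length 4): (-8, 16, 7), (7, 12, -12), (-12, 12, 7), (7, 16, -8)
cycles differ ⇒ inequivalent

no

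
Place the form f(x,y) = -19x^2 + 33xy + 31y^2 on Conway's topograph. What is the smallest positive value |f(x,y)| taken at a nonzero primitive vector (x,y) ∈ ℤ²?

river: ρ → (31,29,-21)
river: ρ → (-21,55,5)
river: ρ → (5,55,-21)
river: ρ → (-21,29,31)
river: ρ → (31,33,-19)
river: ρ → (-19,43,21)
river: ρ → (21,41,-21)
river: ρ → (-21,43,19)
river: ρ → (19,33,-31)
river: ρ → (-31,29,21)
river: ρ → (21,55,-5)
river: ρ → (-5,55,21)
river: ρ → (21,29,-31)
river: ρ → (-31,33,19)
river: ρ → (19,43,-21)
river: ρ → (-21,41,21)
river: ρ → (21,43,-19)
river: ρ → (-19,33,31)
closes: descent 0, river 18
min |a| on river = 5

5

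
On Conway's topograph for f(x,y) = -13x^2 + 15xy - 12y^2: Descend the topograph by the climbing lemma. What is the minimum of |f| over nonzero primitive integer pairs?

translate: b→11 (≡-15 mod 26), so (13,-15,12)→(13,11,10)
flip: (13,11,10)→(10,-11,13)
translate: b→9 (≡-11 mod 20), so (10,-11,13)→(10,9,12)
reduced (well bottom): (10,9,12) with a≤c, −a<b≤a
well minimum |f| = |-10| = 10 (negative-definite)

10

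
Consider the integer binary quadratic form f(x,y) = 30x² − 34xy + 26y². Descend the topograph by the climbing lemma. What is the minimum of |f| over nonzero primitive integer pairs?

translate: b→26 (≡-34 mod 60), so (30,-34,26)→(30,26,22)
flip: (30,26,22)→(22,-26,30)
translate: b→18 (≡-26 mod 44), so (22,-26,30)→(22,18,26)
reduced (well bottom): (22,18,26) with a≤c, −a<b≤a
well minimum = a = 22

22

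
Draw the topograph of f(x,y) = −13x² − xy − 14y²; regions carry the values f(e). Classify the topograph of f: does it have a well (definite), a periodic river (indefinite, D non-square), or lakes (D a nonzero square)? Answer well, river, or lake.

D = b²−4ac = (-1)² − 4·(-13)·(-14) = -727
D < 0 ⇒ definite ⇒ every region one sign ⇒ single well

well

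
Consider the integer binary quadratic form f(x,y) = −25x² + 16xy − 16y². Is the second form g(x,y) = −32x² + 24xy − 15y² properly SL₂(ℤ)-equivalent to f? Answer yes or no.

D₁ = -1344, D₂ = -1344
f is negative-definite; reduce −f:
−f: flip: (25,-16,16)→(16,16,25)
−f: reduced (well bottom): (16,16,25) with a≤c, −a<b≤a
flip sign back: reduced form of f is (-16,-16,-25)
g is negative-definite; reduce −g:
−g: flip: (32,-24,15)→(15,24,32)
−g: translate: b→-6 (≡24 mod 30), so (15,24,32)→(15,-6,23)
−g: reduced (well bottom): (15,-6,23) with a≤c, −a<b≤a
flip sign back: reduced form of g is (-15,6,-23)
reduced forms (-16, -16, -25) vs (-15, 6, -23) ⇒ inequivalent

no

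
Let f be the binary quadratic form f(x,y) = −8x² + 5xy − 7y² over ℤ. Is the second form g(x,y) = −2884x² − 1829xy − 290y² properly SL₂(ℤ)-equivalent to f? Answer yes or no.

D₁ = -199, D₂ = -199
f is negative-definite; reduce −f:
−f: flip: (8,-5,7)→(7,5,8)
−f: reduced (well bottom): (7,5,8) with a≤c, −a<b≤a
flip sign back: reduced form of f is (-7,-5,-8)
g is negative-definite; reduce −g:
−g: flip: (2884,1829,290)→(290,-1829,2884)
−g: translate: b→-89 (≡-1829 mod 580), so (290,-1829,2884)→(290,-89,7)
−g: flip: (290,-89,7)→(7,89,290)
−g: translate: b→5 (≡89 mod 14), so (7,89,290)→(7,5,8)
−g: reduced (well bottom): (7,5,8) with a≤c, −a<b≤a
flip sign back: reduced form of g is (-7,-5,-8)
reduced forms (-7, -5, -8) vs (-7, -5, -8) ⇒ equivalent

yes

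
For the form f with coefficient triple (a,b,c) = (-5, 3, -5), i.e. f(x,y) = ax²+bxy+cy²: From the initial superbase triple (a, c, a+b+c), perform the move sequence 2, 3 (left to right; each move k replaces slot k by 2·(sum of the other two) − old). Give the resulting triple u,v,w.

start (-5,-5,-7) = (f(1,0),f(0,1),f(1,1))
replace slot 2: 2·((-5)+(-7)) − (-5) = -19 → (-5,-19,-7)
replace slot 3: 2·((-5)+(-19)) − (-7) = -41 → (-5,-19,-41)

-5,-19,-41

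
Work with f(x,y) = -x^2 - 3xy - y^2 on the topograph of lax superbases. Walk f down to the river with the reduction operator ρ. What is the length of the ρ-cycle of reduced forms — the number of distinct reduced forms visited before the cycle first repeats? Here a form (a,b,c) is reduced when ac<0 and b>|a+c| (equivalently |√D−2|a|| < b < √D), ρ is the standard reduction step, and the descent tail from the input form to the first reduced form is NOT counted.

D = 5, ⌊√D⌋ = 2
descent: ρ → (-1,1,1)  [lands on river]
river: ρ → (1,1,-1)
ρ-cycle length = 2 (tail of 1 descent step not counted)

2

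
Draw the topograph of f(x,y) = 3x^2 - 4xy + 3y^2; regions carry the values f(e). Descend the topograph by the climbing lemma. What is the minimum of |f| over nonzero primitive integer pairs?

translate: b→2 (≡-4 mod 6), so (3,-4,3)→(3,2,2)
flip: (3,2,2)→(2,-2,3)
translate: b→2 (≡-2 mod 4), so (2,-2,3)→(2,2,3)
reduced (well bottom): (2,2,3) with a≤c, −a<b≤a
well minimum = a = 2

2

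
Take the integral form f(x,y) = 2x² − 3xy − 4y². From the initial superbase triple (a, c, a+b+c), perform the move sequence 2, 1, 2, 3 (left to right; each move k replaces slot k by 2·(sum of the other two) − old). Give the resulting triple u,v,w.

start (2,-4,-5) = (f(1,0),f(0,1),f(1,1))
replace slot 2: 2·(2+(-5)) − (-4) = -2 → (2,-2,-5)
replace slot 1: 2·((-2)+(-5)) − 2 = -16 → (-16,-2,-5)
replace slot 2: 2·((-16)+(-5)) − (-2) = -40 → (-16,-40,-5)
replace slot 3: 2·((-16)+(-40)) − (-5) = -107 → (-16,-40,-107)

-16,-40,-107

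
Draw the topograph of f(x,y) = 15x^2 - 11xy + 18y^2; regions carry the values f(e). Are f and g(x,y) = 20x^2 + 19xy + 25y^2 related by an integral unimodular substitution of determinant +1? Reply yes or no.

D₁ = -959, D₂ = -1639
discriminants differ ⇒ not SL₂(ℤ)-equivalent

no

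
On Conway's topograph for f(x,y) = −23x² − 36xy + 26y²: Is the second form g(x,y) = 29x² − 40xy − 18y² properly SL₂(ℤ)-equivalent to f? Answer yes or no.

D₁ = 3688, D₂ = 3688
river cycle of f (length 38): (26, 36, -23), (-23, 56, 6), (6, 52, -41), (-41, 30, 17), (17, 38, -33), (-33, 28, 22), (22, 60, -1), (-1, 60, 22), (22, 28, -33), (-33, 38, 17), … (28 more)
river cycle of g (length 34): (-18, 40, 29), (29, 18, -29), (-29, 40, 18), (18, 32, -37), (-37, 42, 13), (13, 36, -46), (-46, 56, 3), (3, 58, -27), (-27, 50, 11), (11, 60, -2), … (24 more)
cycles differ ⇒ inequivalent

no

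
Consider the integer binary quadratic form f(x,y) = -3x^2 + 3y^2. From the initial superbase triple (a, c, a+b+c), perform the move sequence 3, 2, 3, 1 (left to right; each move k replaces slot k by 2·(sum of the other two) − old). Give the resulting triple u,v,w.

start (-3,3,0) = (f(1,0),f(0,1),f(1,1))
replace slot 3: 2·((-3)+3) − 0 = 0 → (-3,3,0)
replace slot 2: 2·((-3)+0) − 3 = -9 → (-3,-9,0)
replace slot 3: 2·((-3)+(-9)) − 0 = -24 → (-3,-9,-24)
replace slot 1: 2·((-9)+(-24)) − (-3) = -63 → (-63,-9,-24)

-63,-9,-24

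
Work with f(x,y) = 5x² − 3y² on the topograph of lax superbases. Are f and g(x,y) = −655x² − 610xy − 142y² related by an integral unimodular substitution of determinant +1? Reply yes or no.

D₁ = 60, D₂ = 60
river cycle of f (length 2): (-3, 6, 2), (2, 6, -3)
river cycle of g (length 2): (-3, 6, 2), (2, 6, -3)
cycles coincide ⇒ equivalent

yes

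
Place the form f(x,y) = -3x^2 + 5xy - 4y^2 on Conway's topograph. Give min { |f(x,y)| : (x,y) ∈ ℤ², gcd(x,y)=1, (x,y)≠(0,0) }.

translate: b→1 (≡-5 mod 6), so (3,-5,4)→(3,1,2)
flip: (3,1,2)→(2,-1,3)
reduced (well bottom): (2,-1,3) with a≤c, −a<b≤a
well minimum |f| = |-2| = 2 (negative-definite)

2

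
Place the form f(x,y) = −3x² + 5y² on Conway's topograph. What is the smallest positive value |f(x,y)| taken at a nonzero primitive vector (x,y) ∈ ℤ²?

descent: ρ → (5,0,-3)
descent: ρ → (-3,6,2)  [lands on river]
river: ρ → (2,6,-3)
closes: descent 2, river 2
min |a| on river = 2

2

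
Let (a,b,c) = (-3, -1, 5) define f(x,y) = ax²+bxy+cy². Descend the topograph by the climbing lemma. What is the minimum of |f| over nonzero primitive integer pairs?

descent: ρ → (5,1,-3)
descent: ρ → (-3,5,3)  [lands on river]
river: ρ → (3,7,-1)
river: ρ → (-1,7,3)
river: ρ → (3,5,-3)
river: ρ → (-3,7,1)
river: ρ → (1,7,-3)
closes: descent 2, river 6
min |a| on river = 1

1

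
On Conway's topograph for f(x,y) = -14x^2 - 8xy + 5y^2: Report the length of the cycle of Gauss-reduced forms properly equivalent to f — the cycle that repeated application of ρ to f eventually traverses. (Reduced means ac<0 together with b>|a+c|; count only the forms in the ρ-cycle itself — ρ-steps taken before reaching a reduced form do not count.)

D = 344, ⌊√D⌋ = 18
descent: ρ → (5,18,-1)  [lands on river]
river: ρ → (-1,18,5)
river: ρ → (5,12,-10)
river: ρ → (-10,8,7)
river: ρ → (7,6,-11)
river: ρ → (-11,16,2)
river: ρ → (2,16,-11)
river: ρ → (-11,6,7)
river: ρ → (7,8,-10)
river: ρ → (-10,12,5)
ρ-cycle length = 10 (tail of 1 descent step not counted)

10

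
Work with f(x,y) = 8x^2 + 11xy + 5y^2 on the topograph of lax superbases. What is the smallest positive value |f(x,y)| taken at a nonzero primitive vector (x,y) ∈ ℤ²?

translate: b→-5 (≡11 mod 16), so (8,11,5)→(8,-5,2)
flip: (8,-5,2)→(2,5,8)
translate: b→1 (≡5 mod 4), so (2,5,8)→(2,1,5)
reduced (well bottom): (2,1,5) with a≤c, −a<b≤a
well minimum = a = 2

2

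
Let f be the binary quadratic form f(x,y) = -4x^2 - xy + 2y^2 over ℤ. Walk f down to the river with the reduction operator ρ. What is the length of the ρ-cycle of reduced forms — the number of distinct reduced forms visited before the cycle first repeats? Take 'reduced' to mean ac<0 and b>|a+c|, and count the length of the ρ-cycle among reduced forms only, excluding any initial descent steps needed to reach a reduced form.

D = 33, ⌊√D⌋ = 5
descent: ρ → (2,5,-1)  [lands on river]
river: ρ → (-1,5,2)
river: ρ → (2,3,-3)
river: ρ → (-3,3,2)
ρ-cycle length = 4 (tail of 1 descent step not counted)

4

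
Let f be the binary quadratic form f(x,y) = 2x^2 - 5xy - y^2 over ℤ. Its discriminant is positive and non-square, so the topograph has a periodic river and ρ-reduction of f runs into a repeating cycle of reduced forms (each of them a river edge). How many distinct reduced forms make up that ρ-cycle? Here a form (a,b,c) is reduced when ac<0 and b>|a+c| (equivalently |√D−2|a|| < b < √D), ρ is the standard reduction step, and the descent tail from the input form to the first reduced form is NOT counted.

D = 33, ⌊√D⌋ = 5
descent: ρ → (-1,5,2)  [lands on river]
river: ρ → (2,3,-3)
river: ρ → (-3,3,2)
river: ρ → (2,5,-1)
ρ-cycle length = 4 (tail of 1 descent step not counted)

4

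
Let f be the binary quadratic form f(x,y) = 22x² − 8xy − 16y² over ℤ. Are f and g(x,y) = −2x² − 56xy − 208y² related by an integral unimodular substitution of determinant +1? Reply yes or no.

D₁ = 1472, D₂ = 1472
river cycle of f (length 8): (-16, 8, 22), (22, 36, -2), (-2, 36, 22), (22, 8, -16), (-16, 24, 14), (14, 32, -8), (-8, 32, 14), (14, 24, -16)
river cycle of g (length 8): (-2, 36, 22), (22, 8, -16), (-16, 24, 14), (14, 32, -8), (-8, 32, 14), (14, 24, -16), (-16, 8, 22), (22, 36, -2)
cycles coincide ⇒ equivalent

yes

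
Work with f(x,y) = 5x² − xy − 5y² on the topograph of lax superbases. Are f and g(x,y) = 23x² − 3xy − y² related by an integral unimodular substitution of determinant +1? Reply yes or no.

D₁ = 101, D₂ = 101
river cycle of f (length 6): (-5, 1, 5), (5, 9, -1), (-1, 9, 5), (5, 1, -5), (-5, 9, 1), (1, 9, -5)
river cycle of g (length 6): (-1, 9, 5), (5, 1, -5), (-5, 9, 1), (1, 9, -5), (-5, 1, 5), (5, 9, -1)
cycles coincide ⇒ equivalent

yes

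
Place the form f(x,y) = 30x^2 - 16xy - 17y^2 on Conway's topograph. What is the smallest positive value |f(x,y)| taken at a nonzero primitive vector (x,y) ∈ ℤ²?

descent: ρ → (-17,16,30)  [lands on river]
river: ρ → (30,44,-3)
river: ρ → (-3,46,15)
river: ρ → (15,44,-6)
river: ρ → (-6,40,29)
river: ρ → (29,18,-17)
closes: descent 1, river 6
min |a| on river = 3

3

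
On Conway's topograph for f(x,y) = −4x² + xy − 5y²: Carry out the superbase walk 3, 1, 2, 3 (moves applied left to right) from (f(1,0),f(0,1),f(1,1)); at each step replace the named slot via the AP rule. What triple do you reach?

start (-4,-5,-8) = (f(1,0),f(0,1),f(1,1))
replace slot 3: 2·((-4)+(-5)) − (-8) = -10 → (-4,-5,-10)
replace slot 1: 2·((-5)+(-10)) − (-4) = -26 → (-26,-5,-10)
replace slot 2: 2·((-26)+(-10)) − (-5) = -67 → (-26,-67,-10)
replace slot 3: 2·((-26)+(-67)) − (-10) = -176 → (-26,-67,-176)

-26,-67,-176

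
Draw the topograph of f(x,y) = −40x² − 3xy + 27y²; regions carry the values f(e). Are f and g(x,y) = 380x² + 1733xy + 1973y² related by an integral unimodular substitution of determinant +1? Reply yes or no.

D₁ = 4329, D₂ = 4329
river cycle of f (length 26): (27, 57, -10), (-10, 63, 9), (9, 63, -10), (-10, 57, 27), (27, 51, -16), (-16, 45, 36), (36, 27, -25), (-25, 23, 38), (38, 53, -10), (-10, 47, 53), … (16 more)
river cycle of g (length 26): (27, 57, -10), (-10, 63, 9), (9, 63, -10), (-10, 57, 27), (27, 51, -16), (-16, 45, 36), (36, 27, -25), (-25, 23, 38), (38, 53, -10), (-10, 47, 53), … (16 more)
cycles coincide ⇒ equivalent

yes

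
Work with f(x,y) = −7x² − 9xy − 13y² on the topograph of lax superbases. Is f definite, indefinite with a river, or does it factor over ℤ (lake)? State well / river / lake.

D = b²−4ac = (-9)² − 4·(-7)·(-13) = -283
D < 0 ⇒ definite ⇒ every region one sign ⇒ single well

well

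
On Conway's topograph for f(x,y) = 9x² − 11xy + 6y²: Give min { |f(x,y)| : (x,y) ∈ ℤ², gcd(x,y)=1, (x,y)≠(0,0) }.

translate: b→7 (≡-11 mod 18), so (9,-11,6)→(9,7,4)
flip: (9,7,4)→(4,-7,9)
translate: b→1 (≡-7 mod 8), so (4,-7,9)→(4,1,6)
reduced (well bottom): (4,1,6) with a≤c, −a<b≤a
well minimum = a = 4

4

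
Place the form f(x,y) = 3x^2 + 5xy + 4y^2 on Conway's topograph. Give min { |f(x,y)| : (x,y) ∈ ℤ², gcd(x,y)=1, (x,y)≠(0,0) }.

translate: b→-1 (≡5 mod 6), so (3,5,4)→(3,-1,2)
flip: (3,-1,2)→(2,1,3)
reduced (well bottom): (2,1,3) with a≤c, −a<b≤a
well minimum = a = 2

2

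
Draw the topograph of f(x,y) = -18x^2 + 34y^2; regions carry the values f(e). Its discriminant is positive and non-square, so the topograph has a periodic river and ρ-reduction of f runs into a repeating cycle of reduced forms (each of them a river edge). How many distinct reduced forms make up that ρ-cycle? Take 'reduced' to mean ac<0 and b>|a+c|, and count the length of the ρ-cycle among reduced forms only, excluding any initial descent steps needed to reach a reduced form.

D = 2448, ⌊√D⌋ = 49
descent: ρ → (34,0,-18)
descent: ρ → (-18,36,16)  [lands on river]
river: ρ → (16,28,-26)
river: ρ → (-26,24,18)
river: ρ → (18,48,-2)
river: ρ → (-2,48,18)
river: ρ → (18,24,-26)
river: ρ → (-26,28,16)
river: ρ → (16,36,-18)
ρ-cycle length = 8 (tail of 2 descent steps not counted)

8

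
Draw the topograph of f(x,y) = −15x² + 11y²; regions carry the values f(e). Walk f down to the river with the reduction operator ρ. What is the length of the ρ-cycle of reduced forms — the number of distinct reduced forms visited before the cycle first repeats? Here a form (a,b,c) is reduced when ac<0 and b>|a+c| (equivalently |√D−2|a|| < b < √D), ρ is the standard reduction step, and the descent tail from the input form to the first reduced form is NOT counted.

D = 660, ⌊√D⌋ = 25
descent: ρ → (11,22,-4)  [lands on river]
river: ρ → (-4,18,21)
river: ρ → (21,24,-1)
river: ρ → (-1,24,21)
river: ρ → (21,18,-4)
river: ρ → (-4,22,11)
ρ-cycle length = 6 (tail of 1 descent step not counted)

6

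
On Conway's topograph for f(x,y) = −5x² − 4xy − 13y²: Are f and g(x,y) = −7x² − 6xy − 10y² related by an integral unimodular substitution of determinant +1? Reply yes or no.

D₁ = -244, D₂ = -244
f is negative-definite; reduce −f:
−f: reduced (well bottom): (5,4,13) with a≤c, −a<b≤a
flip sign back: reduced form of f is (-5,-4,-13)
g is negative-definite; reduce −g:
−g: reduced (well bottom): (7,6,10) with a≤c, −a<b≤a
flip sign back: reduced form of g is (-7,-6,-10)
reduced forms (-5, -4, -13) vs (-7, -6, -10) ⇒ inequivalent

no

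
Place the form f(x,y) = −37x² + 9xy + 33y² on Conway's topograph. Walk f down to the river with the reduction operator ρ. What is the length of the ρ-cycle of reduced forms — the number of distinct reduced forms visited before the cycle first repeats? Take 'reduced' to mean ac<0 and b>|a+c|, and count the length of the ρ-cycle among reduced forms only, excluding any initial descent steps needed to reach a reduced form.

D = 4965, ⌊√D⌋ = 70
river: ρ → (33,57,-13)
river: ρ → (-13,47,53)
river: ρ → (53,59,-7)
river: ρ → (-7,67,17)
river: ρ → (17,69,-3)
river: ρ → (-3,69,17)
river: ρ → (17,67,-7)
river: ρ → (-7,59,53)
river: ρ → (53,47,-13)
river: ρ → (-13,57,33)
river: ρ → (33,9,-37)
river: ρ → (-37,65,5)
river: ρ → (5,65,-37)
river: ρ → (-37,9,33)
ρ-cycle length = 14 (tail of 0 descent steps not counted)

14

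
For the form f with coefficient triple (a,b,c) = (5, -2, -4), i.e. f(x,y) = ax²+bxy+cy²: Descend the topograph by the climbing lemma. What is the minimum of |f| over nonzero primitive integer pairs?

descent: ρ → (-4,2,5)  [lands on river]
river: ρ → (5,8,-1)
river: ρ → (-1,8,5)
river: ρ → (5,2,-4)
river: ρ → (-4,6,3)
river: ρ → (3,6,-4)
closes: descent 1, river 6
min |a| on river = 1

1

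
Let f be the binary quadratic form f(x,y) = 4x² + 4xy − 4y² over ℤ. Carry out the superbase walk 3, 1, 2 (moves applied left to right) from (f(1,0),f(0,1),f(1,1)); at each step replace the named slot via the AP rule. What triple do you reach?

start (4,-4,4) = (f(1,0),f(0,1),f(1,1))
replace slot 3: 2·(4+(-4)) − 4 = -4 → (4,-4,-4)
replace slot 1: 2·((-4)+(-4)) − 4 = -20 → (-20,-4,-4)
replace slot 2: 2·((-20)+(-4)) − (-4) = -44 → (-20,-44,-4)

-20,-44,-4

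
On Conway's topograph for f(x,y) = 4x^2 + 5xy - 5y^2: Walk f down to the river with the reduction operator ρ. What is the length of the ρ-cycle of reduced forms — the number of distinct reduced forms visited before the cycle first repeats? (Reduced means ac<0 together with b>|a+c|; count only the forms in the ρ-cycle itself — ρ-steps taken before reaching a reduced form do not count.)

D = 105, ⌊√D⌋ = 10
river: ρ → (-5,5,4)
river: ρ → (4,3,-6)
river: ρ → (-6,9,1)
river: ρ → (1,9,-6)
river: ρ → (-6,3,4)
river: ρ → (4,5,-5)
ρ-cycle length = 6 (tail of 0 descent steps not counted)

6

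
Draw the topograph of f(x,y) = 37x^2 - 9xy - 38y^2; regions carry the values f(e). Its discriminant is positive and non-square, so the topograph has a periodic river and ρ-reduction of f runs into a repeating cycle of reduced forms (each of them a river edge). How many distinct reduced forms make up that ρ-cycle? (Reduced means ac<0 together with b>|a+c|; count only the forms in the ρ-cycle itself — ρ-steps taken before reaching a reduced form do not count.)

D = 5705, ⌊√D⌋ = 75
descent: ρ → (-38,9,37)  [lands on river]
river: ρ → (37,65,-10)
river: ρ → (-10,75,2)
river: ρ → (2,73,-47)
river: ρ → (-47,21,28)
river: ρ → (28,35,-40)
river: ρ → (-40,45,23)
river: ρ → (23,47,-38)
river: ρ → (-38,29,32)
river: ρ → (32,35,-35)
river: ρ → (-35,35,32)
river: ρ → (32,29,-38)
river: ρ → (-38,47,23)
river: ρ → (23,45,-40)
river: ρ → (-40,35,28)
river: ρ → (28,21,-47)
river: ρ → (-47,73,2)
river: ρ → (2,75,-10)
river: ρ → (-10,65,37)
river: ρ → (37,9,-38)
river: ρ → (-38,67,8)
river: ρ → (8,61,-62)
river: ρ → (-62,63,7)
river: ρ → (7,63,-62)
river: ρ → (-62,61,8)
river: ρ → (8,67,-38)
ρ-cycle length = 26 (tail of 1 descent step not counted)

26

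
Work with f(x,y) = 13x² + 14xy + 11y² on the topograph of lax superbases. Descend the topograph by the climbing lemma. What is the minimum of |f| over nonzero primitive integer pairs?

translate: b→-12 (≡14 mod 26), so (13,14,11)→(13,-12,10)
flip: (13,-12,10)→(10,12,13)
translate: b→-8 (≡12 mod 20), so (10,12,13)→(10,-8,11)
reduced (well bottom): (10,-8,11) with a≤c, −a<b≤a
well minimum = a = 10

10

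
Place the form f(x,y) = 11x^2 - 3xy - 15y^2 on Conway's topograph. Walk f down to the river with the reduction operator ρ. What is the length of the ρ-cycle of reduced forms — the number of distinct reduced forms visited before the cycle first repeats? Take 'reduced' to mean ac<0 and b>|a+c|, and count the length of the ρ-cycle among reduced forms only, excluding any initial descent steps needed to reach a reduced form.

D = 669, ⌊√D⌋ = 25
descent: ρ → (-15,3,11)
descent: ρ → (11,19,-7)  [lands on river]
river: ρ → (-7,23,5)
river: ρ → (5,17,-19)
river: ρ → (-19,21,3)
river: ρ → (3,21,-19)
river: ρ → (-19,17,5)
river: ρ → (5,23,-7)
river: ρ → (-7,19,11)
river: ρ → (11,25,-1)
river: ρ → (-1,25,11)
ρ-cycle length = 10 (tail of 2 descent steps not counted)

10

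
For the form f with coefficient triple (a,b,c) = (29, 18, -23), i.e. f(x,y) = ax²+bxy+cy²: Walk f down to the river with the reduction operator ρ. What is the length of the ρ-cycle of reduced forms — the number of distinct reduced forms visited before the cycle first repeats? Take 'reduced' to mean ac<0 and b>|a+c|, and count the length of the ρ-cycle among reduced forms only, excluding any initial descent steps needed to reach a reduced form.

D = 2992, ⌊√D⌋ = 54
river: ρ → (-23,28,24)
river: ρ → (24,20,-27)
river: ρ → (-27,34,17)
river: ρ → (17,34,-27)
river: ρ → (-27,20,24)
river: ρ → (24,28,-23)
river: ρ → (-23,18,29)
river: ρ → (29,40,-12)
river: ρ → (-12,32,41)
river: ρ → (41,50,-3)
river: ρ → (-3,52,24)
river: ρ → (24,44,-11)
river: ρ → (-11,44,24)
river: ρ → (24,52,-3)
river: ρ → (-3,50,41)
river: ρ → (41,32,-12)
river: ρ → (-12,40,29)
river: ρ → (29,18,-23)
ρ-cycle length = 18 (tail of 0 descent steps not counted)

18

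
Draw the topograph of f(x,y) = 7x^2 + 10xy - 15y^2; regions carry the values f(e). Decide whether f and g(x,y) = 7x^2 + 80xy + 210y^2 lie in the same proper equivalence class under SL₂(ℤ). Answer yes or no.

D₁ = 520, D₂ = 520
river cycle of f (length 10): (-15, 20, 2), (2, 20, -15), (-15, 10, 7), (7, 18, -7), (-7, 10, 15), (15, 20, -2), (-2, 20, 15), (15, 10, -7), (-7, 18, 7), (7, 10, -15)
river cycle of g (length 10): (7, 10, -15), (-15, 20, 2), (2, 20, -15), (-15, 10, 7), (7, 18, -7), (-7, 10, 15), (15, 20, -2), (-2, 20, 15), (15, 10, -7), (-7, 18, 7)
cycles coincide ⇒ equivalent

yes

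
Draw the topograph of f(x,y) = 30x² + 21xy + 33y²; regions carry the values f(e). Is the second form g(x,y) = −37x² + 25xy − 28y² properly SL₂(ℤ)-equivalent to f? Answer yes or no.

D₁ = -3519, D₂ = -3519
f: reduced (well bottom): (30,21,33) with a≤c, −a<b≤a
g is negative-definite; reduce −g:
−g: flip: (37,-25,28)→(28,25,37)
−g: reduced (well bottom): (28,25,37) with a≤c, −a<b≤a
flip sign back: reduced form of g is (-28,-25,-37)
reduced forms (30, 21, 33) vs (-28, -25, -37) ⇒ inequivalent

no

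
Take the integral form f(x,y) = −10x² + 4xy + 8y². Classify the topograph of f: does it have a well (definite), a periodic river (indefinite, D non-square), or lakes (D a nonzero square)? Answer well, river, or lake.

D = b²−4ac = 4² − 4·(-10)·8 = 336
D > 0 non-square ⇒ indefinite ⇒ periodic river

river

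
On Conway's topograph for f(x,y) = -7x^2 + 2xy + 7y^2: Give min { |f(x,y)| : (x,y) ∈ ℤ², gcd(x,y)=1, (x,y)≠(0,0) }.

river: ρ → (7,12,-2)
river: ρ → (-2,12,7)
river: ρ → (7,2,-7)
river: ρ → (-7,12,2)
river: ρ → (2,12,-7)
river: ρ → (-7,2,7)
closes: descent 0, river 6
min |a| on river = 2

2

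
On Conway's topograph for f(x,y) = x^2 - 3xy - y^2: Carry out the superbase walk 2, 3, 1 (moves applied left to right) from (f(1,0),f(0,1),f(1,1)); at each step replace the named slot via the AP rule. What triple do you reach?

start (1,-1,-3) = (f(1,0),f(0,1),f(1,1))
replace slot 2: 2·(1+(-3)) − (-1) = -3 → (1,-3,-3)
replace slot 3: 2·(1+(-3)) − (-3) = -1 → (1,-3,-1)
replace slot 1: 2·((-3)+(-1)) − 1 = -9 → (-9,-3,-1)

-9,-3,-1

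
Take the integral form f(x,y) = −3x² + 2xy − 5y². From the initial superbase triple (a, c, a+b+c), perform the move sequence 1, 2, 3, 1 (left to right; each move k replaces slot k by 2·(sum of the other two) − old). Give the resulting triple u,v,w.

start (-3,-5,-6) = (f(1,0),f(0,1),f(1,1))
replace slot 1: 2·((-5)+(-6)) − (-3) = -19 → (-19,-5,-6)
replace slot 2: 2·((-19)+(-6)) − (-5) = -45 → (-19,-45,-6)
replace slot 3: 2·((-19)+(-45)) − (-6) = -122 → (-19,-45,-122)
replace slot 1: 2·((-45)+(-122)) − (-19) = -315 → (-315,-45,-122)

-315,-45,-122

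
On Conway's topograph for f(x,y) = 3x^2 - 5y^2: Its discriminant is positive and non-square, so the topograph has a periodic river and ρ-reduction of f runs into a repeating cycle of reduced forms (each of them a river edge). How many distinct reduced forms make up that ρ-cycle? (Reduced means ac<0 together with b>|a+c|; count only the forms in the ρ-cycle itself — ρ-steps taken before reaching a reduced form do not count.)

D = 60, ⌊√D⌋ = 7
descent: ρ → (-5,0,3)
descent: ρ → (3,6,-2)  [lands on river]
river: ρ → (-2,6,3)
ρ-cycle length = 2 (tail of 2 descent steps not counted)

2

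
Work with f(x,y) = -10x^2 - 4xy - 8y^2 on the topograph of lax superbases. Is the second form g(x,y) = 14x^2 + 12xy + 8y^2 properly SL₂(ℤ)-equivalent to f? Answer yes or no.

D₁ = -304, D₂ = -304
f is negative-definite; reduce −f:
−f: flip: (10,4,8)→(8,-4,10)
−f: reduced (well bottom): (8,-4,10) with a≤c, −a<b≤a
flip sign back: reduced form of f is (-8,4,-10)
g: flip: (14,12,8)→(8,-12,14)
g: translate: b→4 (≡-12 mod 16), so (8,-12,14)→(8,4,10)
g: reduced (well bottom): (8,4,10) with a≤c, −a<b≤a
reduced forms (-8, 4, -10) vs (8, 4, 10) ⇒ inequivalent

no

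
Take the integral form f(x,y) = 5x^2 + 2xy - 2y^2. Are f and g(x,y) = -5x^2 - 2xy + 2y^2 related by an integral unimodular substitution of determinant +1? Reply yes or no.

D₁ = 44, D₂ = 44
river cycle of f (length 2): (-2, 6, 1), (1, 6, -2)
river cycle of g (length 2): (2, 6, -1), (-1, 6, 2)
cycles differ ⇒ inequivalent

no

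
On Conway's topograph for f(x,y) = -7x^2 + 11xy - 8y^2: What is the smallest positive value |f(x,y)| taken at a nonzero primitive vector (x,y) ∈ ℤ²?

translate: b→3 (≡-11 mod 14), so (7,-11,8)→(7,3,4)
flip: (7,3,4)→(4,-3,7)
reduced (well bottom): (4,-3,7) with a≤c, −a<b≤a
well minimum |f| = |-4| = 4 (negative-definite)

4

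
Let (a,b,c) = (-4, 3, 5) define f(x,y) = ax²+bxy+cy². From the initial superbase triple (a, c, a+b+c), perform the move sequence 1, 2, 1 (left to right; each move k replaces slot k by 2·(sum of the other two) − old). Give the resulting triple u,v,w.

start (-4,5,4) = (f(1,0),f(0,1),f(1,1))
replace slot 1: 2·(5+4) − (-4) = 22 → (22,5,4)
replace slot 2: 2·(22+4) − 5 = 47 → (22,47,4)
replace slot 1: 2·(47+4) − 22 = 80 → (80,47,4)

80,47,4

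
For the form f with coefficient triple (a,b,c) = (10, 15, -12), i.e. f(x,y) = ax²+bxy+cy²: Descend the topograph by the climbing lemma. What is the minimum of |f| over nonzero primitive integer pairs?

river: ρ → (-12,9,13)
river: ρ → (13,17,-8)
river: ρ → (-8,15,15)
river: ρ → (15,15,-8)
river: ρ → (-8,17,13)
river: ρ → (13,9,-12)
river: ρ → (-12,15,10)
river: ρ → (10,25,-2)
river: ρ → (-2,23,22)
river: ρ → (22,21,-3)
river: ρ → (-3,21,22)
river: ρ → (22,23,-2)
river: ρ → (-2,25,10)
river: ρ → (10,15,-12)
closes: descent 0, river 14
min |a| on river = 2

2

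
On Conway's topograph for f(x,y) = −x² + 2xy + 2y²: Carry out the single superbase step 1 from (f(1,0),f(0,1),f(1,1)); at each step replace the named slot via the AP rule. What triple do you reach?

start (-1,2,3) = (f(1,0),f(0,1),f(1,1))
replace slot 1: 2·(2+3) − (-1) = 11 → (11,2,3)

11,2,3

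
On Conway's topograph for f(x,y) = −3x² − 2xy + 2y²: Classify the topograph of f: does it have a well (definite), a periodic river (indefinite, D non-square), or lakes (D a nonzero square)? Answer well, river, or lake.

D = b²−4ac = (-2)² − 4·(-3)·2 = 28
D > 0 non-square ⇒ indefinite ⇒ periodic river

river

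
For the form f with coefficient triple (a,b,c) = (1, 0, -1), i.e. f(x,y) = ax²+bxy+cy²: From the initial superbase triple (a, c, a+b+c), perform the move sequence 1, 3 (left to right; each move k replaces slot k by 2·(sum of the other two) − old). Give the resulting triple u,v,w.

start (1,-1,0) = (f(1,0),f(0,1),f(1,1))
replace slot 1: 2·((-1)+0) − 1 = -3 → (-3,-1,0)
replace slot 3: 2·((-3)+(-1)) − 0 = -8 → (-3,-1,-8)

-3,-1,-8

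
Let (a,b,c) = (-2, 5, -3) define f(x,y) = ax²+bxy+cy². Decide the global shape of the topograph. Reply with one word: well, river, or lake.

D = b²−4ac = 5² − 4·(-2)·(-3) = 1
D = 1² is a perfect square ⇒ form factors over ℤ ⇒ lakes

lake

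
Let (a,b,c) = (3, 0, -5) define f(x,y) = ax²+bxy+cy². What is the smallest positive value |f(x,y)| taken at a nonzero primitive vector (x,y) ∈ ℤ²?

descent: ρ → (-5,0,3)
descent: ρ → (3,6,-2)  [lands on river]
river: ρ → (-2,6,3)
closes: descent 2, river 2
min |a| on river = 2

2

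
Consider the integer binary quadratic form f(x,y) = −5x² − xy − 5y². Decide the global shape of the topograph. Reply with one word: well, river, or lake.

D = b²−4ac = (-1)² − 4·(-5)·(-5) = -99
D < 0 ⇒ definite ⇒ every region one sign ⇒ single well

well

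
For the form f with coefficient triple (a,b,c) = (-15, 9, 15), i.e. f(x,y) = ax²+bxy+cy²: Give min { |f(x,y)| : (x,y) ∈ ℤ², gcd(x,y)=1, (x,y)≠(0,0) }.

river: ρ → (15,21,-9)
river: ρ → (-9,15,21)
river: ρ → (21,27,-3)
river: ρ → (-3,27,21)
river: ρ → (21,15,-9)
river: ρ → (-9,21,15)
river: ρ → (15,9,-15)
river: ρ → (-15,21,9)
river: ρ → (9,15,-21)
river: ρ → (-21,27,3)
river: ρ → (3,27,-21)
river: ρ → (-21,15,9)
river: ρ → (9,21,-15)
river: ρ → (-15,9,15)
closes: descent 0, river 14
min |a| on river = 3

3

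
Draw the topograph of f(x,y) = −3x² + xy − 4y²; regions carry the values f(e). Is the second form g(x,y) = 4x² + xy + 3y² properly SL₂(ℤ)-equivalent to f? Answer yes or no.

D₁ = -47, D₂ = -47
f is negative-definite; reduce −f:
−f: reduced (well bottom): (3,-1,4) with a≤c, −a<b≤a
flip sign back: reduced form of f is (-3,1,-4)
g: flip: (4,1,3)→(3,-1,4)
g: reduced (well bottom): (3,-1,4) with a≤c, −a<b≤a
reduced forms (-3, 1, -4) vs (3, -1, 4) ⇒ inequivalent

no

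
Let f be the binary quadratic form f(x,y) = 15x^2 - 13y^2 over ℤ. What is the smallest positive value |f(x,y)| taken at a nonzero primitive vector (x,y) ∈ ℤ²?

descent: ρ → (-13,26,2)  [lands on river]
river: ρ → (2,26,-13)
closes: descent 1, river 2
min |a| on river = 2

2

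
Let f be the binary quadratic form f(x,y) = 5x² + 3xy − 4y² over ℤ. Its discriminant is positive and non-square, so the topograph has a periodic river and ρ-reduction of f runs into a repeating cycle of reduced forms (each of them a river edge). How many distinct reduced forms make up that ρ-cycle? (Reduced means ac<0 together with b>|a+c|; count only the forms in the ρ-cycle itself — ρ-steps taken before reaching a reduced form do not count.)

D = 89, ⌊√D⌋ = 9
river: ρ → (-4,5,4)
river: ρ → (4,3,-5)
river: ρ → (-5,7,2)
river: ρ → (2,9,-1)
river: ρ → (-1,9,2)
river: ρ → (2,7,-5)
river: ρ → (-5,3,4)
river: ρ → (4,5,-4)
river: ρ → (-4,3,5)
river: ρ → (5,7,-2)
river: ρ → (-2,9,1)
river: ρ → (1,9,-2)
river: ρ → (-2,7,5)
river: ρ → (5,3,-4)
ρ-cycle length = 14 (tail of 0 descent steps not counted)

14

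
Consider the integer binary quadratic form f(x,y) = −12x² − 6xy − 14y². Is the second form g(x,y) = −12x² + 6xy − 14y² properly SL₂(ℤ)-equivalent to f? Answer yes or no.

D₁ = -636, D₂ = -636
f is negative-definite; reduce −f:
−f: reduced (well bottom): (12,6,14) with a≤c, −a<b≤a
flip sign back: reduced form of f is (-12,-6,-14)
g is negative-definite; reduce −g:
−g: reduced (well bottom): (12,-6,14) with a≤c, −a<b≤a
flip sign back: reduced form of g is (-12,6,-14)
reduced forms (-12, -6, -14) vs (-12, 6, -14) ⇒ inequivalent

no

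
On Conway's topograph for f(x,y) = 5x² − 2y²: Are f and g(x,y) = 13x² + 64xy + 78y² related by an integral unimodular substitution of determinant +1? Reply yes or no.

D₁ = 40, D₂ = 40
river cycle of f (length 6): (-2, 4, 3), (3, 2, -3), (-3, 4, 2), (2, 4, -3), (-3, 2, 3), (3, 4, -2)
river cycle of g (length 6): (2, 4, -3), (-3, 2, 3), (3, 4, -2), (-2, 4, 3), (3, 2, -3), (-3, 4, 2)
cycles coincide ⇒ equivalent

yes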